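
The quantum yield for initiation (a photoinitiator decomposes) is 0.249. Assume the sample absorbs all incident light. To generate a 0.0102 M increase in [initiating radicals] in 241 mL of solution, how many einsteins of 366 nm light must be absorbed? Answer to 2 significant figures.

Product: (0.0102 M)(0.241 L) = 0.002458 mol.
Photons that must be absorbed: 0.002458 / 0.249 = 0.009871 mol.

0.0099 einstein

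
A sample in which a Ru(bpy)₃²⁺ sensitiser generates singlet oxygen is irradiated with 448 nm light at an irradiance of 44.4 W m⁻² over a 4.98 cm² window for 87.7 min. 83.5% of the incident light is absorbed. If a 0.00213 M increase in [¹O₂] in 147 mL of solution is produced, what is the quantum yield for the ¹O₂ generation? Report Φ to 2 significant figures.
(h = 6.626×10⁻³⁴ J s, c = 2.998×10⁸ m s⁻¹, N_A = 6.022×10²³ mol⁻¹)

Product: (0.00213 M)(0.147 L) = 3.131×10⁻⁴ mol.
Photon energy at 448 nm: hc/λ = (6.626×10⁻³⁴)(2.998×10⁸)/(448×10⁻⁹) = 4.434×10⁻¹⁹ J.
Energy delivered: (44.4 W m⁻²)(4.98×10⁻⁴ m²)(5262 s) = 116.3 J.
Photons incident: 116.3 / 4.434×10⁻¹⁹ = 2.623×10²⁰, i.e. 2.623×10²⁰/6.022×10²³ = 4.356×10⁻⁴ mol.
Photons absorbed: 0.835 × 4.356×10⁻⁴ = 3.637×10⁻⁴ mol.
Φ = 3.131×10⁻⁴ mol / 3.637×10⁻⁴ mol photons = 0.86.

Φ = 0.86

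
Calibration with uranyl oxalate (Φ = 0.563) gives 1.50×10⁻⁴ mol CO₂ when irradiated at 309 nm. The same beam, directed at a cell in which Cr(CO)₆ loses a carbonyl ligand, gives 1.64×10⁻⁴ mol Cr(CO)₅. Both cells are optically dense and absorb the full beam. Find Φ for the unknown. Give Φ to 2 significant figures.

Photons absorbed by the actinometer: 1.50×10⁻⁴ / 0.563 = 2.664×10⁻⁴ mol.
Φ(unknown) = 1.64×10⁻⁴ / 2.664×10⁻⁴ = 0.62.

Φ = 0.62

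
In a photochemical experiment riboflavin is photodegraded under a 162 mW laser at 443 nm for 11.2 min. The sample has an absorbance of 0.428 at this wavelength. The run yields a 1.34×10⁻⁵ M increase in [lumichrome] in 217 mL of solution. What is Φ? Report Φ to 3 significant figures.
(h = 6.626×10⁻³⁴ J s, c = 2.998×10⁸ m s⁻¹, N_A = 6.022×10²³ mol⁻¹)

Product: (1.34×10⁻⁵ M)(0.217 L) = 2.908×10⁻⁶ mol.
Photon energy at 443 nm: hc/λ = (6.626×10⁻³⁴)(2.998×10⁸)/(443×10⁻⁹) = 4.484×10⁻¹⁹ J.
Energy delivered: (162 mW)(672 s) = 108.9 J.
Photons incident: 108.9 / 4.484×10⁻¹⁹ = 2.429×10²⁰, i.e. 2.429×10²⁰/6.022×10²³ = 4.034×10⁻⁴ mol.
Fraction absorbed: 1 − 10^(−0.428) = 0.6267.
Photons absorbed: 0.6267 × 4.034×10⁻⁴ = 2.528×10⁻⁴ mol.
Φ = 2.908×10⁻⁶ mol / 2.528×10⁻⁴ mol photons = 0.0115.

Φ = 0.0115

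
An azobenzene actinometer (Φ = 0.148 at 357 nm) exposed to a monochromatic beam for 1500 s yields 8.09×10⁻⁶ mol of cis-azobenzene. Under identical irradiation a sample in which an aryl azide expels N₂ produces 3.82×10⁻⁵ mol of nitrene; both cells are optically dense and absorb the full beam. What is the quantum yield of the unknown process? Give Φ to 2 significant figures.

Photons absorbed by the actinometer: 8.09×10⁻⁶ / 0.148 = 5.466×10⁻⁵ mol.
Φ(unknown) = 3.82×10⁻⁵ / 5.466×10⁻⁵ = 0.70.

Φ = 0.70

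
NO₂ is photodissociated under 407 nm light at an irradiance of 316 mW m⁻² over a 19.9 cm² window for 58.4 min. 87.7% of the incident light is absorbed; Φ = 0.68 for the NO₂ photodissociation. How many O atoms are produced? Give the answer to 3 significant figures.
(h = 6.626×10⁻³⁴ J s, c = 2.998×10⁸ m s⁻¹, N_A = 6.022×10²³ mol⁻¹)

2.69×10¹⁸ atoms

Photon energy at 407 nm: hc/λ = (6.626×10⁻³⁴)(2.998×10⁸)/(407×10⁻⁹) = 4.881×10⁻¹⁹ J.
Energy delivered: (316 mW m⁻²)(19.9×10⁻⁴ m²)(3504 s) = 2.203 J.
Photons incident: 2.203 / 4.881×10⁻¹⁹ = 4.513×10¹⁸, i.e. 4.513×10¹⁸/6.022×10²³ = 7.494×10⁻⁶ mol.
Photons absorbed: 0.877 × 7.494×10⁻⁶ = 6.572×10⁻⁶ mol.
Product: Φ × n_abs = 0.68 × 6.572×10⁻⁶ = 4.469×10⁻⁶ mol.
As a count: 4.469×10⁻⁶ × 6.022×10²³ = 2.69×10¹⁸.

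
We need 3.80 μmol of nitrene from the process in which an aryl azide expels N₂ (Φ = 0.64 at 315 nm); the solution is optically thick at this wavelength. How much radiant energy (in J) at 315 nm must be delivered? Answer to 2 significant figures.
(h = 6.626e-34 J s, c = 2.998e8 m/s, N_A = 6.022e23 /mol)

Product: 3.80 μmol = 3.80e-6 mol.
Photons that must be absorbed: 3.80e-6 / 0.64 = 5.938e-6 mol.
Photon energy: hc/λ = 6.306e-19 J; per mole, 3.797e5 J mol⁻¹.
Energy required: 5.938e-6 × 3.797e5 = 2.3 J.

2.3 J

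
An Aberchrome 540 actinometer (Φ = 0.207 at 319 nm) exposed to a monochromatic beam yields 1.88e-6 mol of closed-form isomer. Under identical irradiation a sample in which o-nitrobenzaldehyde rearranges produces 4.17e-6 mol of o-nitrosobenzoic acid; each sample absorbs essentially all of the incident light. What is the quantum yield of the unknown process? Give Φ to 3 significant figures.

Photons absorbed by the actinometer: 1.88e-6 / 0.207 = 9.082e-6 mol.
Φ(unknown) = 4.17e-6 / 9.082e-6 = 0.459.

Φ = 0.459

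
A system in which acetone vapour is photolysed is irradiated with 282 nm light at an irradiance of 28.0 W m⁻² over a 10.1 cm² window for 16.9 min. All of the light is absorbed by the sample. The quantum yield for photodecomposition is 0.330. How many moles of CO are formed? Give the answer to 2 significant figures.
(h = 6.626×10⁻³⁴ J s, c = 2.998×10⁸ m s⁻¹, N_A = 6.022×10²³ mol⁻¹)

Photon energy at 282 nm: hc/λ = (6.626×10⁻³⁴)(2.998×10⁸)/(282×10⁻⁹) = 7.044×10⁻¹⁹ J.
Energy delivered: (28.0 W m⁻²)(10.1×10⁻⁴ m²)(1014 s) = 28.68 J.
Photons incident: 28.68 / 7.044×10⁻¹⁹ = 4.072×10¹⁹, i.e. 4.072×10¹⁹/6.022×10²³ = 6.762×10⁻⁵ mol.
Product: Φ × n_abs = 0.330 × 6.762×10⁻⁵ = 2.231×10⁻⁵ mol.

2.2×10⁻⁵ mol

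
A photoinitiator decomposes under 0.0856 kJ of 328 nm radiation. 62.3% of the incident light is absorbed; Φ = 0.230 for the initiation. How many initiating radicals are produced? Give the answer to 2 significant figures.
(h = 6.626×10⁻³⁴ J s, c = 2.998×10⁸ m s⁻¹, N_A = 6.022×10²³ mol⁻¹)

2.0×10¹⁹ initiating radicals

Photon energy at 328 nm: hc/λ = (6.626×10⁻³⁴)(2.998×10⁸)/(328×10⁻⁹) = 6.056×10⁻¹⁹ J.
Incident energy: 0.0856 kJ = 85.6 J.
Photons incident: 85.6 / 6.056×10⁻¹⁹ = 1.413×10²⁰, i.e. 1.413×10²⁰/6.022×10²³ = 2.346×10⁻⁴ mol.
Photons absorbed: 0.623 × 2.346×10⁻⁴ = 1.462×10⁻⁴ mol.
Product: Φ × n_abs = 0.230 × 1.462×10⁻⁴ = 3.363×10⁻⁵ mol.
As a count: 3.363×10⁻⁵ × 6.022×10²³ = 2.0×10¹⁹.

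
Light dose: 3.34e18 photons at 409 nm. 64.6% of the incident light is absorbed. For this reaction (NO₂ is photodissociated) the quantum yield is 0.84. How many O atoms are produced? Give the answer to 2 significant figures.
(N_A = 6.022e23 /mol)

Moles of photons: 3.34e18 / 6.022e23 = 5.546e-6 mol.
Photons absorbed: 0.646 × 5.546e-6 = 3.583e-6 mol.
Product: Φ × n_abs = 0.84 × 3.583e-6 = 3.010e-6 mol.
As a count: 3.010e-6 × 6.022e23 = 1.8e18.

1.8e18 atoms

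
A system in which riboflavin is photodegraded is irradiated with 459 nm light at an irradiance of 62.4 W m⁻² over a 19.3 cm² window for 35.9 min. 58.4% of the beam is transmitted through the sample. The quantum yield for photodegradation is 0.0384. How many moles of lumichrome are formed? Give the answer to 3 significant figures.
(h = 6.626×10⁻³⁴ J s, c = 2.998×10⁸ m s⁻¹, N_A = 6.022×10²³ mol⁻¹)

Photon energy at 459 nm: hc/λ = (6.626×10⁻³⁴)(2.998×10⁸)/(459×10⁻⁹) = 4.328×10⁻¹⁹ J.
Energy delivered: (62.4 W m⁻²)(19.3×10⁻⁴ m²)(2154 s) = 259.4 J.
Photons incident: 259.4 / 4.328×10⁻¹⁹ = 5.994×10²⁰, i.e. 5.994×10²⁰/6.022×10²³ = 9.954×10⁻⁴ mol.
Fraction absorbed: 1 − 58.4/100 = 0.4160.
Photons absorbed: 0.4160 × 9.954×10⁻⁴ = 4.141×10⁻⁴ mol.
Product: Φ × n_abs = 0.0384 × 4.141×10⁻⁴ = 1.590×10⁻⁵ mol.

1.59×10⁻⁵ mol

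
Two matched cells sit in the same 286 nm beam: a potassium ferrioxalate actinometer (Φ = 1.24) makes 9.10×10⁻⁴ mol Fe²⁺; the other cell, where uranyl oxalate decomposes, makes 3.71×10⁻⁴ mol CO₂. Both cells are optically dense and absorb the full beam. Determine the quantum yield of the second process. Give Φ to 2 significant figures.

Φ = 0.51

Photons absorbed by the actinometer: 9.10×10⁻⁴ / 1.24 = 7.339×10⁻⁴ mol.
Φ(unknown) = 3.71×10⁻⁴ / 7.339×10⁻⁴ = 0.51.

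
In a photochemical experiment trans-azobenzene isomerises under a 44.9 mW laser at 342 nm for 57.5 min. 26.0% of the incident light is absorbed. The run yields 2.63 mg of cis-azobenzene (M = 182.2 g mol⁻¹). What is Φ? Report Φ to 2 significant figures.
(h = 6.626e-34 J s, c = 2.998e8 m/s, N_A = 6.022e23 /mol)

Φ = 0.13

Product: 2.63 mg / 182.2 g mol⁻¹ = 1.443e-5 mol.
Photon energy at 342 nm: hc/λ = (6.626e-34)(2.998e8)/(342e-9) = 5.808e-19 J.
Energy delivered: (44.9 mW)(3450 s) = 154.9 J.
Photons incident: 154.9 / 5.808e-19 = 2.667e20, i.e. 2.667e20/6.022e23 = 4.429e-4 mol.
Photons absorbed: 0.260 × 4.429e-4 = 1.152e-4 mol.
Φ = 1.443e-5 mol / 1.152e-4 mol photons = 0.13.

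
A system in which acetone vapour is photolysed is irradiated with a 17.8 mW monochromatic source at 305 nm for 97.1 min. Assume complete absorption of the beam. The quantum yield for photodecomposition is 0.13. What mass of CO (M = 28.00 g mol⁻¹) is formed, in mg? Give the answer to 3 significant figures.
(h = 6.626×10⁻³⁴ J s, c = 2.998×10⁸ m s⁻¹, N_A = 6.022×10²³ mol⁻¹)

0.962 mg

Photon energy at 305 nm: hc/λ = (6.626×10⁻³⁴)(2.998×10⁸)/(305×10⁻⁹) = 6.513×10⁻¹⁹ J.
Energy delivered: (17.8 mW)(5826 s) = 103.7 J.
Photons incident: 103.7 / 6.513×10⁻¹⁹ = 1.592×10²⁰, i.e. 1.592×10²⁰/6.022×10²³ = 2.644×10⁻⁴ mol.
Product: Φ × n_abs = 0.13 × 2.644×10⁻⁴ = 3.437×10⁻⁵ mol.
Mass: 3.437×10⁻⁵ × 28.00 = 9.624×10⁻⁴ g = 0.962 mg.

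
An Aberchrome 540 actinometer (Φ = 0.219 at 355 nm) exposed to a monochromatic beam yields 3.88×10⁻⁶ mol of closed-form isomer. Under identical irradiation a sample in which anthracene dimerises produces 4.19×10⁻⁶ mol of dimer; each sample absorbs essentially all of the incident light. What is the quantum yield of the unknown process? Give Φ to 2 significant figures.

Φ = 0.24

Photons absorbed by the actinometer: 3.88×10⁻⁶ / 0.219 = 1.772×10⁻⁵ mol.
Φ(unknown) = 4.19×10⁻⁶ / 1.772×10⁻⁵ = 0.24.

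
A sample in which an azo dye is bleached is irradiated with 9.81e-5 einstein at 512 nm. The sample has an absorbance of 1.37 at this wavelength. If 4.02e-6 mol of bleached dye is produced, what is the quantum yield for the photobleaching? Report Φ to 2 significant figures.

Φ = 0.043

Fraction absorbed: 1 − 10^(−1.37) = 0.9573.
Photons absorbed: 0.9573 × 9.81e-5 = 9.391e-5 mol.
Φ = 4.02e-6 mol / 9.391e-5 mol photons = 0.043.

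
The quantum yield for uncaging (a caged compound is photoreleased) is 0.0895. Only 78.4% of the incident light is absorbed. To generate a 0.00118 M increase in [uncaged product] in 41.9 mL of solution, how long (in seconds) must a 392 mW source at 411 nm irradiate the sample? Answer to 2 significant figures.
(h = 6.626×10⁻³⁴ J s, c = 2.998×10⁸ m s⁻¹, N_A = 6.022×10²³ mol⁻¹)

Product: (0.00118 M)(0.0419 L) = 4.944×10⁻⁵ mol.
Photons that must be absorbed: 4.944×10⁻⁵ / 0.0895 = 5.524×10⁻⁴ mol.
Incident photons needed: 5.524×10⁻⁴ / 0.784 = 7.046×10⁻⁴ mol.
Photon energy: hc/λ = 4.833×10⁻¹⁹ J; per mole, 2.910×10⁵ J mol⁻¹.
Energy required: 7.046×10⁻⁴ × 2.910×10⁵ = 205.0 J.
Time: 205.0 J / 0.392 W = 520 s.

t ≈ 520 s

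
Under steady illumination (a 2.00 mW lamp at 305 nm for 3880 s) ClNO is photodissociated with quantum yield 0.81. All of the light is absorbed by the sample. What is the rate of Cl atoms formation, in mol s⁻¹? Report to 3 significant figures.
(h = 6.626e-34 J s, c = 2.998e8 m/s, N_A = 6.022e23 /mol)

4.13e-9 mol s⁻¹

Photon energy at 305 nm: hc/λ = (6.626e-34)(2.998e8)/(305e-9) = 6.513e-19 J.
Energy delivered: (2.00 mW)(3880 s) = 7.760 J.
Photons incident: 7.760 / 6.513e-19 = 1.191e19, i.e. 1.191e19/6.022e23 = 1.978e-5 mol.
Product formed: 0.81 × 1.978e-5 = 1.602e-5 mol.
Rate: 1.602e-5 / 3880 s = 4.13e-9 mol s⁻¹.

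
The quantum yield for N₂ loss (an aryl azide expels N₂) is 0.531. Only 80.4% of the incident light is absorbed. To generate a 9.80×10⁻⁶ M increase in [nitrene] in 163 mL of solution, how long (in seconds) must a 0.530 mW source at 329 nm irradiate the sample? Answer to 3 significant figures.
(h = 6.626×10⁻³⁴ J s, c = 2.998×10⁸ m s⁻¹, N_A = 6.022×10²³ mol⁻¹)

Product: (9.80×10⁻⁶ M)(0.163 L) = 1.597×10⁻⁶ mol.
Photons that must be absorbed: 1.597×10⁻⁶ / 0.531 = 3.008×10⁻⁶ mol.
Incident photons needed: 3.008×10⁻⁶ / 0.804 = 3.741×10⁻⁶ mol.
Photon energy: hc/λ = 6.038×10⁻¹⁹ J; per mole, 3.636×10⁵ J mol⁻¹.
Energy required: 3.741×10⁻⁶ × 3.636×10⁵ = 1.360 J.
Time: 1.360 J / 0.00053 W = 2570 s.

t ≈ 2570 s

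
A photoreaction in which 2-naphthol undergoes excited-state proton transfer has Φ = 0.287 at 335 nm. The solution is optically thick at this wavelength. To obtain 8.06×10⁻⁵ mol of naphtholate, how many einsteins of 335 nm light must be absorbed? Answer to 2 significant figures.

2.8×10⁻⁴ einstein

Photons that must be absorbed: 8.06×10⁻⁵ / 0.287 = 2.808×10⁻⁴ mol.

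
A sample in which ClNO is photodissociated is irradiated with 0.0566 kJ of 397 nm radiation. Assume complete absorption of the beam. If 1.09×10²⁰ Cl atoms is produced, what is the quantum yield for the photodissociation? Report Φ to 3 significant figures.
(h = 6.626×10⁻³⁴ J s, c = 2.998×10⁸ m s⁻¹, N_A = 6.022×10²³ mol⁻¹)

Φ = 0.964

Product: 1.09×10²⁰ / 6.022×10²³ = 1.810×10⁻⁴ mol.
Photon energy at 397 nm: hc/λ = (6.626×10⁻³⁴)(2.998×10⁸)/(397×10⁻⁹) = 5.004×10⁻¹⁹ J.
Incident energy: 0.0566 kJ = 56.6 J.
Photons incident: 56.6 / 5.004×10⁻¹⁹ = 1.131×10²⁰, i.e. 1.131×10²⁰/6.022×10²³ = 1.878×10⁻⁴ mol.
Φ = 1.810×10⁻⁴ mol / 1.878×10⁻⁴ mol photons = 0.964.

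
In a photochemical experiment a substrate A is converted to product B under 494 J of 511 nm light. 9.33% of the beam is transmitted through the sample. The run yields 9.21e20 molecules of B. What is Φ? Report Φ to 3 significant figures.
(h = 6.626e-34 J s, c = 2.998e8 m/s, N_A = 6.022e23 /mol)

Product: 9.21e20 / 6.022e23 = 0.001529 mol.
Photon energy at 511 nm: hc/λ = (6.626e-34)(2.998e8)/(511e-9) = 3.887e-19 J.
Photons incident: 494 / 3.887e-19 = 1.271e21, i.e. 1.271e21/6.022e23 = 0.002111 mol.
Fraction absorbed: 1 − 9.33/100 = 0.9067.
Photons absorbed: 0.9067 × 0.002111 = 0.001914 mol.
Φ = 0.001529 mol / 0.001914 mol photons = 0.799.

Φ = 0.799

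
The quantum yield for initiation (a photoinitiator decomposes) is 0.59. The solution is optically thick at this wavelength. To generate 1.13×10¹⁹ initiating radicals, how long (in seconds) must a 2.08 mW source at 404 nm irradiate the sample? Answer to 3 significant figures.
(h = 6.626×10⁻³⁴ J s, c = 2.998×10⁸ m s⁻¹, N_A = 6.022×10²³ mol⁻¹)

t ≈ 4530 s

Product: 1.13×10¹⁹ / 6.022×10²³ = 1.876×10⁻⁵ mol.
Photons that must be absorbed: 1.876×10⁻⁵ / 0.59 = 3.180×10⁻⁵ mol.
Photon energy: hc/λ = 4.917×10⁻¹⁹ J; per mole, 2.961×10⁵ J mol⁻¹.
Energy required: 3.180×10⁻⁵ × 2.961×10⁵ = 9.416 J.
Time: 9.416 J / 0.00208 W = 4530 s.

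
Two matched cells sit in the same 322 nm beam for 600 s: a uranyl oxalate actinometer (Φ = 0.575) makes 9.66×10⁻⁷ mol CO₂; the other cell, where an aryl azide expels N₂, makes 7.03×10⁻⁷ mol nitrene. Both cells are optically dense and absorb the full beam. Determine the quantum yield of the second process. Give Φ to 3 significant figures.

Φ = 0.418

Photons absorbed by the actinometer: 9.66×10⁻⁷ / 0.575 = 1.680×10⁻⁶ mol.
Φ(unknown) = 7.03×10⁻⁷ / 1.680×10⁻⁶ = 0.418.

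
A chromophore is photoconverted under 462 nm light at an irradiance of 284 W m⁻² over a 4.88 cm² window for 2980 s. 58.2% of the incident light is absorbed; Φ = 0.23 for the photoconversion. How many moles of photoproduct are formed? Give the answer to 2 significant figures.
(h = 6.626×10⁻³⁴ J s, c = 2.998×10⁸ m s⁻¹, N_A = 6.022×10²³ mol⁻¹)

2.1×10⁻⁴ mol

Photon energy at 462 nm: hc/λ = (6.626×10⁻³⁴)(2.998×10⁸)/(462×10⁻⁹) = 4.300×10⁻¹⁹ J.
Energy delivered: (284 W m⁻²)(4.88×10⁻⁴ m²)(2980 s) = 413.0 J.
Photons incident: 413.0 / 4.300×10⁻¹⁹ = 9.605×10²⁰, i.e. 9.605×10²⁰/6.022×10²³ = 0.001595 mol.
Photons absorbed: 0.582 × 0.001595 = 9.283×10⁻⁴ mol.
Product: Φ × n_abs = 0.23 × 9.283×10⁻⁴ = 2.135×10⁻⁴ mol.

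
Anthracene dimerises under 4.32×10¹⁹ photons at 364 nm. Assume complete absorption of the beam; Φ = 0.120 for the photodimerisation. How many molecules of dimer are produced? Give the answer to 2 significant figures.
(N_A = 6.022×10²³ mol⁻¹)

5.2×10¹⁸ molecules

Moles of photons: 4.32×10¹⁹ / 6.022×10²³ = 7.174×10⁻⁵ mol.
Product: Φ × n_abs = 0.120 × 7.174×10⁻⁵ = 8.609×10⁻⁶ mol.
As a count: 8.609×10⁻⁶ × 6.022×10²³ = 5.2×10¹⁸.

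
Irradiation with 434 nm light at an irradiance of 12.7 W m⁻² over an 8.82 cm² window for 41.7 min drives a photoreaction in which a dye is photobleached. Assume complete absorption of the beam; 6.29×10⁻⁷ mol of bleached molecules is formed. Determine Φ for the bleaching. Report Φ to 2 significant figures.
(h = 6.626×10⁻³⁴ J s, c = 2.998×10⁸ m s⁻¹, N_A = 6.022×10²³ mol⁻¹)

Φ = 0.0062

Photon energy at 434 nm: hc/λ = (6.626×10⁻³⁴)(2.998×10⁸)/(434×10⁻⁹) = 4.577×10⁻¹⁹ J.
Energy delivered: (12.7 W m⁻²)(8.82×10⁻⁴ m²)(2502 s) = 28.03 J.
Photons incident: 28.03 / 4.577×10⁻¹⁹ = 6.124×10¹⁹, i.e. 6.124×10¹⁹/6.022×10²³ = 1.017×10⁻⁴ mol.
Φ = 6.29×10⁻⁷ mol / 1.017×10⁻⁴ mol photons = 0.0062.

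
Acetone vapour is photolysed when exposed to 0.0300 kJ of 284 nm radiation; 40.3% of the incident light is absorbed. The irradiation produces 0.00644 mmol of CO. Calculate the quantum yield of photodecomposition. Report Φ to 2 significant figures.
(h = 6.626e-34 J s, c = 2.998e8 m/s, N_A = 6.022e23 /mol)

Product: 0.00644 mmol = 6.44e-6 mol.
Photon energy at 284 nm: hc/λ = (6.626e-34)(2.998e8)/(284e-9) = 6.995e-19 J.
Incident energy: 0.0300 kJ = 30.0 J.
Photons incident: 30.0 / 6.995e-19 = 4.289e19, i.e. 4.289e19/6.022e23 = 7.122e-5 mol.
Photons absorbed: 0.403 × 7.122e-5 = 2.870e-5 mol.
Φ = 6.44e-6 mol / 2.870e-5 mol photons = 0.22.

Φ = 0.22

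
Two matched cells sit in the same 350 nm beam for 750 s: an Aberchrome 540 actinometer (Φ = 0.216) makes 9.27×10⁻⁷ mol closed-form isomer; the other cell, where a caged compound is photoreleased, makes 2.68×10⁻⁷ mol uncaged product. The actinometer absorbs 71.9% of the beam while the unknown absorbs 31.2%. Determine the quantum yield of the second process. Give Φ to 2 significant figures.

Φ = 0.14

Photons absorbed by the actinometer: 9.27×10⁻⁷ / 0.216 = 4.292×10⁻⁶ mol.
Incident flux: 4.292×10⁻⁶ / 0.719 = 5.969×10⁻⁶ einstein.
Absorbed by unknown: 0.312 × 5.969×10⁻⁶ = 1.862×10⁻⁶ mol.
Φ(unknown) = 2.68×10⁻⁷ / 1.862×10⁻⁶ = 0.14.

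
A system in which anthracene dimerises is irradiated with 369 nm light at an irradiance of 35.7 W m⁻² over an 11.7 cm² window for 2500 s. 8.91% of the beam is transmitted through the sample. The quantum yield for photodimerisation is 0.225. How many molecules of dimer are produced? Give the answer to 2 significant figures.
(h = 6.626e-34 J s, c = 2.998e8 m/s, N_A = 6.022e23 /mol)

Photon energy at 369 nm: hc/λ = (6.626e-34)(2.998e8)/(369e-9) = 5.383e-19 J.
Energy delivered: (35.7 W m⁻²)(11.7e-4 m²)(2500 s) = 104.4 J.
Photons incident: 104.4 / 5.383e-19 = 1.939e20, i.e. 1.939e20/6.022e23 = 3.220e-4 mol.
Fraction absorbed: 1 − 8.91/100 = 0.9109.
Photons absorbed: 0.9109 × 3.220e-4 = 2.933e-4 mol.
Product: Φ × n_abs = 0.225 × 2.933e-4 = 6.599e-5 mol.
As a count: 6.599e-5 × 6.022e23 = 4.0e19.

4.0e19 molecules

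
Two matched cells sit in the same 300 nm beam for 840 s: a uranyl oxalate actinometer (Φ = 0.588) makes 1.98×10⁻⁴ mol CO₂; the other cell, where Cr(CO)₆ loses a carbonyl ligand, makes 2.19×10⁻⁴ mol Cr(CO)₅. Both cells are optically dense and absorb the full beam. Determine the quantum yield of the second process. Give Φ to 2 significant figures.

Φ = 0.65

Photons absorbed by the actinometer: 1.98×10⁻⁴ / 0.588 = 3.367×10⁻⁴ mol.
Φ(unknown) = 2.19×10⁻⁴ / 3.367×10⁻⁴ = 0.65.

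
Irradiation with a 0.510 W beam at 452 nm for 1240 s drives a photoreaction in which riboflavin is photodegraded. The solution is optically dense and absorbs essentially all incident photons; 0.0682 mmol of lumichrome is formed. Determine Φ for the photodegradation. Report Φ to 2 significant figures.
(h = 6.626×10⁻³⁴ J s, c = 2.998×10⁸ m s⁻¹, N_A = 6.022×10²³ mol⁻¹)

Φ = 0.029

Product: 0.0682 mmol = 6.82×10⁻⁵ mol.
Photon energy at 452 nm: hc/λ = (6.626×10⁻³⁴)(2.998×10⁸)/(452×10⁻⁹) = 4.395×10⁻¹⁹ J.
Energy delivered: (0.510 W)(1240 s) = 632.4 J.
Photons incident: 632.4 / 4.395×10⁻¹⁹ = 1.439×10²¹, i.e. 1.439×10²¹/6.022×10²³ = 0.002390 mol.
Φ = 6.82×10⁻⁵ mol / 0.002390 mol photons = 0.029.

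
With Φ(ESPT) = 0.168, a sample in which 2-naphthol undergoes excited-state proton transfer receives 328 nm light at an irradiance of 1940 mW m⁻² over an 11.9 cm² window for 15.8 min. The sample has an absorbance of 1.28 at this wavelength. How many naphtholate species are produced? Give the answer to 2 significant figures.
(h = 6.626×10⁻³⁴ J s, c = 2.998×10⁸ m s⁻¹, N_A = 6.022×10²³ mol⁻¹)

Photon energy at 328 nm: hc/λ = (6.626×10⁻³⁴)(2.998×10⁸)/(328×10⁻⁹) = 6.056×10⁻¹⁹ J.
Energy delivered: (1940 mW m⁻²)(11.9×10⁻⁴ m²)(948 s) = 2.189 J.
Photons incident: 2.189 / 6.056×10⁻¹⁹ = 3.615×10¹⁸, i.e. 3.615×10¹⁸/6.022×10²³ = 6.003×10⁻⁶ mol.
Fraction absorbed: 1 − 10^(−1.28) = 0.9475.
Photons absorbed: 0.9475 × 6.003×10⁻⁶ = 5.688×10⁻⁶ mol.
Product: Φ × n_abs = 0.168 × 5.688×10⁻⁶ = 9.556×10⁻⁷ mol.
As a count: 9.556×10⁻⁷ × 6.022×10²³ = 5.8×10¹⁷.

5.8×10¹⁷ species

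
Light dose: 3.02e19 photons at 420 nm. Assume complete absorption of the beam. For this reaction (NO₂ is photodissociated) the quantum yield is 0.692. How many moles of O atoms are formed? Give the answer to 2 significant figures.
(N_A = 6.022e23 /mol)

Moles of photons: 3.02e19 / 6.022e23 = 5.015e-5 mol.
Product: Φ × n_abs = 0.692 × 5.015e-5 = 3.470e-5 mol.

3.5e-5 mol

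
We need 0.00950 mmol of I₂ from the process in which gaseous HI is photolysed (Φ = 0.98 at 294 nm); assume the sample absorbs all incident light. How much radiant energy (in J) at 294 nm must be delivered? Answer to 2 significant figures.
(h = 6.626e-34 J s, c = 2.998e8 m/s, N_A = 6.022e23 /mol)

Product: 0.00950 mmol = 9.50e-6 mol.
Photons that must be absorbed: 9.50e-6 / 0.98 = 9.694e-6 mol.
Photon energy: hc/λ = 6.757e-19 J; per mole, 4.069e5 J mol⁻¹.
Energy required: 9.694e-6 × 4.069e5 = 3.9 J.

3.9 J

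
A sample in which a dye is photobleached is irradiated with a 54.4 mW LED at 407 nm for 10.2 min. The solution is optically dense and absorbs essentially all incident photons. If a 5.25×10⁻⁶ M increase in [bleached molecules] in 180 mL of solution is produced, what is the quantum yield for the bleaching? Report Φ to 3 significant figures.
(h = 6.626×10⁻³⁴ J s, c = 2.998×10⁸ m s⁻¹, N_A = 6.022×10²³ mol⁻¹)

Product: (5.25×10⁻⁶ M)(0.18 L) = 9.450×10⁻⁷ mol.
Photon energy at 407 nm: hc/λ = (6.626×10⁻³⁴)(2.998×10⁸)/(407×10⁻⁹) = 4.881×10⁻¹⁹ J.
Energy delivered: (54.4 mW)(612 s) = 33.29 J.
Photons incident: 33.29 / 4.881×10⁻¹⁹ = 6.820×10¹⁹, i.e. 6.820×10¹⁹/6.022×10²³ = 1.133×10⁻⁴ mol.
Φ = 9.450×10⁻⁷ mol / 1.133×10⁻⁴ mol photons = 0.00834.

Φ = 0.00834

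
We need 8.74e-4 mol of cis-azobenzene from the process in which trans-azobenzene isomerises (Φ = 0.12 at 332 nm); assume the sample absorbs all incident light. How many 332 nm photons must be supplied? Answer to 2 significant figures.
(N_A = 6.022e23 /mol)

4.4e21 photons

Photons that must be absorbed: 8.74e-4 / 0.12 = 0.007283 mol.
Photon count: 0.007283 × 6.022e23 = 4.4e21.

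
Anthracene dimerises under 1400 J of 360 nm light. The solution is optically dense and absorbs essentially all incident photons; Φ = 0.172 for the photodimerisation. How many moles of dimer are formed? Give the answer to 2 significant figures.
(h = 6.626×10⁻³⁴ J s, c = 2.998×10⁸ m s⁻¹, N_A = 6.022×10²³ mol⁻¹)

Photon energy at 360 nm: hc/λ = (6.626×10⁻³⁴)(2.998×10⁸)/(360×10⁻⁹) = 5.518×10⁻¹⁹ J.
Photons incident: 1400 / 5.518×10⁻¹⁹ = 2.537×10²¹, i.e. 2.537×10²¹/6.022×10²³ = 0.004213 mol.
Product: Φ × n_abs = 0.172 × 0.004213 = 7.246×10⁻⁴ mol.

7.2×10⁻⁴ mol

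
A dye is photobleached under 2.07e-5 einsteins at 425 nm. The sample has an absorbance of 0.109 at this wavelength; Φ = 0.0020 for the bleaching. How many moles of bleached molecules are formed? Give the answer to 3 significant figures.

9.19e-9 mol

Fraction absorbed: 1 − 10^(−0.109) = 0.2220.
Photons absorbed: 0.2220 × 2.07e-5 = 4.595e-6 mol.
Product: Φ × n_abs = 0.0020 × 4.595e-6 = 9.190e-9 mol.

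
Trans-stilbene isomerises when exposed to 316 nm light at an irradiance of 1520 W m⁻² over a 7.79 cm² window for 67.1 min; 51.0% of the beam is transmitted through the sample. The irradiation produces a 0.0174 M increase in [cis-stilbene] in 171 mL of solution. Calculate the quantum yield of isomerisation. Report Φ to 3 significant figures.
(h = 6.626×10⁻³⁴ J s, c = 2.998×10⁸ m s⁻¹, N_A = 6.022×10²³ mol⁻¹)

Product: (0.0174 M)(0.171 L) = 0.002975 mol.
Photon energy at 316 nm: hc/λ = (6.626×10⁻³⁴)(2.998×10⁸)/(316×10⁻⁹) = 6.286×10⁻¹⁹ J.
Energy delivered: (1520 W m⁻²)(7.79×10⁻⁴ m²)(4026 s) = 4767 J.
Photons incident: 4767 / 6.286×10⁻¹⁹ = 7.584×10²¹, i.e. 7.584×10²¹/6.022×10²³ = 0.01259 mol.
Fraction absorbed: 1 − 51.0/100 = 0.4900.
Photons absorbed: 0.4900 × 0.01259 = 0.006169 mol.
Φ = 0.002975 mol / 0.006169 mol photons = 0.482.

Φ = 0.482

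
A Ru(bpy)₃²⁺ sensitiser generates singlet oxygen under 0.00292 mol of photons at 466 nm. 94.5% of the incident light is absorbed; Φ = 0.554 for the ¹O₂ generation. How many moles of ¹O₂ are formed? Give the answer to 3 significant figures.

0.00153 mol

Photons absorbed: 0.945 × 0.00292 = 0.002759 mol.
Product: Φ × n_abs = 0.554 × 0.002759 = 0.001528 mol.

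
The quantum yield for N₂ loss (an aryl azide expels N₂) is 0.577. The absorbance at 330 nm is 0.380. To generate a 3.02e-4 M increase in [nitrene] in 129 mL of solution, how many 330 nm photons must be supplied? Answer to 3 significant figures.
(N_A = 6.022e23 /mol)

6.97e19 photons

Product: (3.02e-4 M)(0.129 L) = 3.896e-5 mol.
Photons that must be absorbed: 3.896e-5 / 0.577 = 6.752e-5 mol.
Fraction absorbed: 1 − 10^(−0.380) = 0.5831.
Incident photons needed: 6.752e-5 / 0.5831 = 1.158e-4 mol.
Photon count: 1.158e-4 × 6.022e23 = 6.97e19.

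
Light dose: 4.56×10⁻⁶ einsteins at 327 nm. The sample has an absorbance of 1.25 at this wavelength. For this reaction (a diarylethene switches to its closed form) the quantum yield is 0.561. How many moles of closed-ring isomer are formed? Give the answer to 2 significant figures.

Fraction absorbed: 1 − 10^(−1.25) = 0.9438.
Photons absorbed: 0.9438 × 4.56×10⁻⁶ = 4.304×10⁻⁶ mol.
Product: Φ × n_abs = 0.561 × 4.304×10⁻⁶ = 2.415×10⁻⁶ mol.

2.4×10⁻⁶ mol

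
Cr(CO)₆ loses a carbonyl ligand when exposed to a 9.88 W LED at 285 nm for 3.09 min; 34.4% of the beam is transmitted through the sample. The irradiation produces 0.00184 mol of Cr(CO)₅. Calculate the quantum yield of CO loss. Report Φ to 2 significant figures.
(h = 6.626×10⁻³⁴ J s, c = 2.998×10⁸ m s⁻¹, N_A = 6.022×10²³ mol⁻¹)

Photon energy at 285 nm: hc/λ = (6.626×10⁻³⁴)(2.998×10⁸)/(285×10⁻⁹) = 6.970×10⁻¹⁹ J.
Energy delivered: (9.88 W)(185.4 s) = 1832 J.
Photons incident: 1832 / 6.970×10⁻¹⁹ = 2.628×10²¹, i.e. 2.628×10²¹/6.022×10²³ = 0.004364 mol.
Fraction absorbed: 1 − 34.4/100 = 0.6560.
Photons absorbed: 0.6560 × 0.004364 = 0.002863 mol.
Φ = 0.00184 mol / 0.002863 mol photons = 0.64.

Φ = 0.64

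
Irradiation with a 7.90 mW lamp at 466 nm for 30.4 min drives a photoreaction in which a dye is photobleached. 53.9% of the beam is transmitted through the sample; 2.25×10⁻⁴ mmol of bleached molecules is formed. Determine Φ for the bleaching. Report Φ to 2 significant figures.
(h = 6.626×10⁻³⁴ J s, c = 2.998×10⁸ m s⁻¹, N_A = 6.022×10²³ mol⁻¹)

Product: 2.25×10⁻⁴ mmol = 2.25×10⁻⁷ mol.
Photon energy at 466 nm: hc/λ = (6.626×10⁻³⁴)(2.998×10⁸)/(466×10⁻⁹) = 4.263×10⁻¹⁹ J.
Energy delivered: (7.90 mW)(1824 s) = 14.41 J.
Photons incident: 14.41 / 4.263×10⁻¹⁹ = 3.380×10¹⁹, i.e. 3.380×10¹⁹/6.022×10²³ = 5.613×10⁻⁵ mol.
Fraction absorbed: 1 − 53.9/100 = 0.4610.
Photons absorbed: 0.4610 × 5.613×10⁻⁵ = 2.588×10⁻⁵ mol.
Φ = 2.25×10⁻⁷ mol / 2.588×10⁻⁵ mol photons = 0.0087.

Φ = 0.0087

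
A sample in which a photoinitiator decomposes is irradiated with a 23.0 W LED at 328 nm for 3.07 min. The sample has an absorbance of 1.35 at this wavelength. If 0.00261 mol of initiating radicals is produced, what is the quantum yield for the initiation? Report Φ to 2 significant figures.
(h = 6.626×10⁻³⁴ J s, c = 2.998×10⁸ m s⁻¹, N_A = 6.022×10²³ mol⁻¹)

Φ = 0.24

Photon energy at 328 nm: hc/λ = (6.626×10⁻³⁴)(2.998×10⁸)/(328×10⁻⁹) = 6.056×10⁻¹⁹ J.
Energy delivered: (23.0 W)(184.2 s) = 4237 J.
Photons incident: 4237 / 6.056×10⁻¹⁹ = 6.996×10²¹, i.e. 6.996×10²¹/6.022×10²³ = 0.01162 mol.
Fraction absorbed: 1 − 10^(−1.35) = 0.9553.
Photons absorbed: 0.9553 × 0.01162 = 0.01110 mol.
Φ = 0.00261 mol / 0.01110 mol photons = 0.24.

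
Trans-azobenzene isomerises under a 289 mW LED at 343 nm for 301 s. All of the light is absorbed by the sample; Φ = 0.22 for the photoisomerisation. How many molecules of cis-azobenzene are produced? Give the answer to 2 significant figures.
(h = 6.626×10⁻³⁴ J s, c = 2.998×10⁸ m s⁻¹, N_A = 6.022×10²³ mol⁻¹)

3.3×10¹⁹ molecules

Photon energy at 343 nm: hc/λ = (6.626×10⁻³⁴)(2.998×10⁸)/(343×10⁻⁹) = 5.791×10⁻¹⁹ J.
Energy delivered: (289 mW)(301 s) = 86.99 J.
Photons incident: 86.99 / 5.791×10⁻¹⁹ = 1.502×10²⁰, i.e. 1.502×10²⁰/6.022×10²³ = 2.494×10⁻⁴ mol.
Product: Φ × n_abs = 0.22 × 2.494×10⁻⁴ = 5.487×10⁻⁵ mol.
As a count: 5.487×10⁻⁵ × 6.022×10²³ = 3.3×10¹⁹.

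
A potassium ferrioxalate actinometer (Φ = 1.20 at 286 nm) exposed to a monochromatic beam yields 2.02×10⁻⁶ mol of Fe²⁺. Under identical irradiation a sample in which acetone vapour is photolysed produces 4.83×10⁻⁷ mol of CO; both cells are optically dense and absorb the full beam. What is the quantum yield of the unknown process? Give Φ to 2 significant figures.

Φ = 0.29

Photons absorbed by the actinometer: 2.02×10⁻⁶ / 1.20 = 1.683×10⁻⁶ mol.
Φ(unknown) = 4.83×10⁻⁷ / 1.683×10⁻⁶ = 0.29.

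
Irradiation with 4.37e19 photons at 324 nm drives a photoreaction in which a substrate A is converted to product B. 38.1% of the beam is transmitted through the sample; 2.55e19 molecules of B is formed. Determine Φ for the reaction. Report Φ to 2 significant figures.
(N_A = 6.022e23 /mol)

Φ = 0.94

Product: 2.55e19 / 6.022e23 = 4.234e-5 mol.
Moles of photons: 4.37e19 / 6.022e23 = 7.257e-5 mol.
Fraction absorbed: 1 − 38.1/100 = 0.6190.
Photons absorbed: 0.6190 × 7.257e-5 = 4.492e-5 mol.
Φ = 4.234e-5 mol / 4.492e-5 mol photons = 0.94.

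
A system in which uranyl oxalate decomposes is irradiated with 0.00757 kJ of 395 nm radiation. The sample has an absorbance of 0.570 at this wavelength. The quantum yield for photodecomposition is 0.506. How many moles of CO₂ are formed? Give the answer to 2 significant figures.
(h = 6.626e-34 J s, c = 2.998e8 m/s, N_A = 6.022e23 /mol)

Photon energy at 395 nm: hc/λ = (6.626e-34)(2.998e8)/(395e-9) = 5.029e-19 J.
Incident energy: 0.00757 kJ = 7.57 J.
Photons incident: 7.57 / 5.029e-19 = 1.505e19, i.e. 1.505e19/6.022e23 = 2.499e-5 mol.
Fraction absorbed: 1 − 10^(−0.570) = 0.7308.
Photons absorbed: 0.7308 × 2.499e-5 = 1.826e-5 mol.
Product: Φ × n_abs = 0.506 × 1.826e-5 = 9.240e-6 mol.

9.2e-6 mol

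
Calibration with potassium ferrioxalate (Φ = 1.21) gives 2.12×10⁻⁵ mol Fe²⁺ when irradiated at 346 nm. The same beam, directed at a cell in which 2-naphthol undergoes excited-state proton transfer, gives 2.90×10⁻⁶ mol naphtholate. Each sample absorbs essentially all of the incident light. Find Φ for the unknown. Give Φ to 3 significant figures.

Φ = 0.166

Photons absorbed by the actinometer: 2.12×10⁻⁵ / 1.21 = 1.752×10⁻⁵ mol.
Φ(unknown) = 2.90×10⁻⁶ / 1.752×10⁻⁵ = 0.166.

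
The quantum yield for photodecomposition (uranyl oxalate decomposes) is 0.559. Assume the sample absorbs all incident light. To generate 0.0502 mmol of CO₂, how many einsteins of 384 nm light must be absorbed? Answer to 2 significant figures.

Product: 0.0502 mmol = 5.02×10⁻⁵ mol.
Photons that must be absorbed: 5.02×10⁻⁵ / 0.559 = 8.980×10⁻⁵ mol.

9.0×10⁻⁵ einstein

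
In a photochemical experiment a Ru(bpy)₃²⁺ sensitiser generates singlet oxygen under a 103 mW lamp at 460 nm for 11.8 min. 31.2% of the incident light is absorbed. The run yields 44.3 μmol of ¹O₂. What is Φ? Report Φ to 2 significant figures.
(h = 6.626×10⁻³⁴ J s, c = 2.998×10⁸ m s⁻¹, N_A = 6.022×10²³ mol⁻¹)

Φ = 0.51

Product: 44.3 μmol = 4.43×10⁻⁵ mol.
Photon energy at 460 nm: hc/λ = (6.626×10⁻³⁴)(2.998×10⁸)/(460×10⁻⁹) = 4.318×10⁻¹⁹ J.
Energy delivered: (103 mW)(708 s) = 72.92 J.
Photons incident: 72.92 / 4.318×10⁻¹⁹ = 1.689×10²⁰, i.e. 1.689×10²⁰/6.022×10²³ = 2.805×10⁻⁴ mol.
Photons absorbed: 0.312 × 2.805×10⁻⁴ = 8.752×10⁻⁵ mol.
Φ = 4.43×10⁻⁵ mol / 8.752×10⁻⁵ mol photons = 0.51.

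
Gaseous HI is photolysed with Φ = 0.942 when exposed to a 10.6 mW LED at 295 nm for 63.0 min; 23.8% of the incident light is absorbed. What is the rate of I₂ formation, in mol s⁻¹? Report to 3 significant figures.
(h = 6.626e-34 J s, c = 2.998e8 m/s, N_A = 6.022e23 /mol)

5.86e-9 mol s⁻¹

Photon energy at 295 nm: hc/λ = (6.626e-34)(2.998e8)/(295e-9) = 6.734e-19 J.
Energy delivered: (10.6 mW)(3780 s) = 40.07 J.
Photons incident: 40.07 / 6.734e-19 = 5.950e19, i.e. 5.950e19/6.022e23 = 9.880e-5 mol.
Photons absorbed: 0.238 × 9.880e-5 = 2.351e-5 mol.
Product formed: 0.942 × 2.351e-5 = 2.215e-5 mol.
Rate: 2.215e-5 / 3780 s = 5.86e-9 mol s⁻¹.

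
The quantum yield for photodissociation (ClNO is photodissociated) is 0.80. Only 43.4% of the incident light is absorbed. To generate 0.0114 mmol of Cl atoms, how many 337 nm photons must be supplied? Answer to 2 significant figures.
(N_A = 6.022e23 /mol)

Product: 0.0114 mmol = 1.14e-5 mol.
Photons that must be absorbed: 1.14e-5 / 0.80 = 1.425e-5 mol.
Incident photons needed: 1.425e-5 / 0.434 = 3.283e-5 mol.
Photon count: 3.283e-5 × 6.022e23 = 2.0e19.

2.0e19 photons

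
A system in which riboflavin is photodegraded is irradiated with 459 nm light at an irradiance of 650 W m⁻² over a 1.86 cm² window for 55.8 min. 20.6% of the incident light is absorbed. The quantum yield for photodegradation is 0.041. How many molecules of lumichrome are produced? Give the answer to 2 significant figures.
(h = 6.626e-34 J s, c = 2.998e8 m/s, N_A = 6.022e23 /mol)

7.9e18 molecules

Photon energy at 459 nm: hc/λ = (6.626e-34)(2.998e8)/(459e-9) = 4.328e-19 J.
Energy delivered: (650 W m⁻²)(1.86e-4 m²)(3348 s) = 404.8 J.
Photons incident: 404.8 / 4.328e-19 = 9.353e20, i.e. 9.353e20/6.022e23 = 0.001553 mol.
Photons absorbed: 0.206 × 0.001553 = 3.199e-4 mol.
Product: Φ × n_abs = 0.041 × 3.199e-4 = 1.312e-5 mol.
As a count: 1.312e-5 × 6.022e23 = 7.9e18.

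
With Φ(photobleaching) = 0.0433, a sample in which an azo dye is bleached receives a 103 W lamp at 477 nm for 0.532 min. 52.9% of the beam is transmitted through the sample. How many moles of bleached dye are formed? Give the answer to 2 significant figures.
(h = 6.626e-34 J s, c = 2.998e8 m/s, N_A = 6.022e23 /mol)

Photon energy at 477 nm: hc/λ = (6.626e-34)(2.998e8)/(477e-9) = 4.165e-19 J.
Energy delivered: (103 W)(31.92 s) = 3288 J.
Photons incident: 3288 / 4.165e-19 = 7.894e21, i.e. 7.894e21/6.022e23 = 0.01311 mol.
Fraction absorbed: 1 − 52.9/100 = 0.4710.
Photons absorbed: 0.4710 × 0.01311 = 0.006175 mol.
Product: Φ × n_abs = 0.0433 × 0.006175 = 2.674e-4 mol.

2.7e-4 mol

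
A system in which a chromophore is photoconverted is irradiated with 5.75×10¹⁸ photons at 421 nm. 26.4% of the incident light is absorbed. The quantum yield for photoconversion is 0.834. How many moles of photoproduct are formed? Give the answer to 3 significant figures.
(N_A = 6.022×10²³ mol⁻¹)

Moles of photons: 5.75×10¹⁸ / 6.022×10²³ = 9.548×10⁻⁶ mol.
Photons absorbed: 0.264 × 9.548×10⁻⁶ = 2.521×10⁻⁶ mol.
Product: Φ × n_abs = 0.834 × 2.521×10⁻⁶ = 2.103×10⁻⁶ mol.

2.10×10⁻⁶ mol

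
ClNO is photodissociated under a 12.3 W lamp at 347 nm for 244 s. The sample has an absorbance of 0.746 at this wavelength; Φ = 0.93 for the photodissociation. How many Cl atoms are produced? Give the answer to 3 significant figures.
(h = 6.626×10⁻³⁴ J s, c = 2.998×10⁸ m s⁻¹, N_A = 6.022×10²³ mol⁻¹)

Photon energy at 347 nm: hc/λ = (6.626×10⁻³⁴)(2.998×10⁸)/(347×10⁻⁹) = 5.725×10⁻¹⁹ J.
Energy delivered: (12.3 W)(244 s) = 3001 J.
Photons incident: 3001 / 5.725×10⁻¹⁹ = 5.242×10²¹, i.e. 5.242×10²¹/6.022×10²³ = 0.008705 mol.
Fraction absorbed: 1 − 10^(−0.746) = 0.8205.
Photons absorbed: 0.8205 × 0.008705 = 0.007142 mol.
Product: Φ × n_abs = 0.93 × 0.007142 = 0.006642 mol.
As a count: 0.006642 × 6.022×10²³ = 4.00×10²¹.

4.00×10²¹ atoms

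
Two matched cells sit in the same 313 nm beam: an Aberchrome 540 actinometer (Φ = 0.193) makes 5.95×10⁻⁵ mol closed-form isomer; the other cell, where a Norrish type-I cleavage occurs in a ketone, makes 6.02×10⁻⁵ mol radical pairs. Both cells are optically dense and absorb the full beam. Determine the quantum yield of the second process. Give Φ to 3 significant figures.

Photons absorbed by the actinometer: 5.95×10⁻⁵ / 0.193 = 3.083×10⁻⁴ mol.
Φ(unknown) = 6.02×10⁻⁵ / 3.083×10⁻⁴ = 0.195.

Φ = 0.195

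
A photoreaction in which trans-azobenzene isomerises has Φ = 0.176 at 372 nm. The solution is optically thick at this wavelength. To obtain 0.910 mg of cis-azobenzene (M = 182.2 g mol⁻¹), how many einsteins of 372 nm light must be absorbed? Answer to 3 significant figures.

2.84×10⁻⁵ einstein

Product: 0.910 mg / 182.2 g mol⁻¹ = 4.995×10⁻⁶ mol.
Photons that must be absorbed: 4.995×10⁻⁶ / 0.176 = 2.838×10⁻⁵ mol.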